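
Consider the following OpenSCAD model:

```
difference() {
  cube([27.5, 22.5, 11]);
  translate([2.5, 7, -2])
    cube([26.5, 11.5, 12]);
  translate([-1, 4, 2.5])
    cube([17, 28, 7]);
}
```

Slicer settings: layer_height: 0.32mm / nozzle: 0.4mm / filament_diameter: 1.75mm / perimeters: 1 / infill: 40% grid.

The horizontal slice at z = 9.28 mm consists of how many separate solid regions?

2

At z = 9.28 mm: the cube is present — its section is the full 27.5×22.5 rectangle; the 26.5×11.5 cube at (2.5, 7) contributes its full rectangle; the cube at (-1, 4) is present — its section is the full 17×28 rectangle; Subtracting the remaining from the first: starting from the 27.5×22.5 cube, the 26.5×11.5 cube at (2.5, 7) partially overlaps it — only the 287.50 mm² overlap (of its 304.75 mm²) is removed, clipping the outline; the 17×28 cube at (-1, 4) partially overlaps it — only the 140.75 mm² overlap (of its 476.00 mm²) is removed, clipping the outline — 2 connected regions. The result has 2 disconnected regions.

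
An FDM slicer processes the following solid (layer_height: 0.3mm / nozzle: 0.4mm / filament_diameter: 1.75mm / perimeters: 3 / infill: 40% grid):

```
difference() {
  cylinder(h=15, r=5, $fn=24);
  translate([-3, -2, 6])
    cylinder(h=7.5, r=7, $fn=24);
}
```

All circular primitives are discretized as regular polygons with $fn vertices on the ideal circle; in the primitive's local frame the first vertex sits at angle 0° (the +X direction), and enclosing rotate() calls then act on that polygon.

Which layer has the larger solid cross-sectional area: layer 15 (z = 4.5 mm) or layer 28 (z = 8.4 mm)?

layer 15 (z = 4.5 mm)

Layer 15 (z = 4.5): the cylinder: section is a regular 24-gon, circumradius r=5 (area = (24/2)·5.000²·sin(360°/24) = 77.65 mm²); the cylinder at (-3, -2) is absent (z outside [6, 13.5]); After the difference (first − rest): none of the subtracted shapes is present at this height, so the r=5 cylinder is unchanged — area = 77.65 mm². So its area = 77.65 mm². Layer 28 (z = 8.4): the cylinder: section is a regular 24-gon, circumradius r=5 (area = (24/2)·5.000²·sin(360°/24) = 77.65 mm²); the cylinder at (-3, -2): section is a regular 24-gon, circumradius r=7 (area = (24/2)·7.000²·sin(360°/24) = 152.19 mm²); After the difference (first − rest): starting from the r=5 cylinder (77.65 mm²), the r=7 cylinder at (-3, -2) partially overlaps it — only the 65.56 mm² overlap (of its 152.19 mm²) is removed, clipping the outline — area = 12.09 mm². So its area = 12.09 mm². Layer 15 is larger (77.65 vs 12.09 mm²).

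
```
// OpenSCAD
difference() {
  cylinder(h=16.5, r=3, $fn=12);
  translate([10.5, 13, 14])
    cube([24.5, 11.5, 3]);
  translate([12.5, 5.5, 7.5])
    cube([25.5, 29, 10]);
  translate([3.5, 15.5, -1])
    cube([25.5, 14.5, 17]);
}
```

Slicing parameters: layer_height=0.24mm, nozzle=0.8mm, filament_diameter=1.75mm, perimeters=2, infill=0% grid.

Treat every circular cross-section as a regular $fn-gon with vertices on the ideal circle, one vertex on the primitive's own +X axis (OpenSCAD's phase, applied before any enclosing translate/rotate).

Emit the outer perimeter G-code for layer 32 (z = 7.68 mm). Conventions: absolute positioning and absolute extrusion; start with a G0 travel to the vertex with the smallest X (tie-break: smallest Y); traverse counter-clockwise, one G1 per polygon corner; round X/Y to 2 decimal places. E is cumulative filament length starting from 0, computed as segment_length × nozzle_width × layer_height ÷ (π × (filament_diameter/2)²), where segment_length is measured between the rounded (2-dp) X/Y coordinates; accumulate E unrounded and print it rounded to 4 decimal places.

G0 X-3.00 Y0.00 Z7.68
G1 X-2.60 Y-1.50 E0.1239
G1 X-1.50 Y-2.60 E0.2481
G1 X0.00 Y-3.00 E0.3720
G1 X1.50 Y-2.60 E0.4959
G1 X2.60 Y-1.50 E0.6201
G1 X3.00 Y0.00 E0.7440
G1 X2.60 Y1.50 E0.8680
G1 X1.50 Y2.60 E0.9921
G1 X0.00 Y3.00 E1.1161
G1 X-1.50 Y2.60 E1.2400
G1 X-2.60 Y1.50 E1.3642
G1 X-3.00 Y0.00 E1.4881

At z = 7.68 mm: the r=3 cylinder gives a regular 12-gon of circumradius 3 (constant along its height); the cube at (10.5, 13) does not reach this height (z outside [14, 17]); the cube at (12.5, 5.5) is present — its section is the full 25.5×29 rectangle; the cube at (3.5, 15.5) (footprint 25.5×14.5) is included at this height; Subtracting the remaining from the first: starting from the r=3 cylinder, the 25.5×29 cube at (12.5, 5.5) misses the remaining region (no effect); the 25.5×14.5 cube at (3.5, 15.5) misses the remaining region (no effect) — 1 connected region. The outline is a single polygon with 12 vertices. Extrusion per mm of travel: 0.8 × 0.24 / (π × 0.875²) = 0.079824. Accumulating E over each segment gives final E = 1.4881.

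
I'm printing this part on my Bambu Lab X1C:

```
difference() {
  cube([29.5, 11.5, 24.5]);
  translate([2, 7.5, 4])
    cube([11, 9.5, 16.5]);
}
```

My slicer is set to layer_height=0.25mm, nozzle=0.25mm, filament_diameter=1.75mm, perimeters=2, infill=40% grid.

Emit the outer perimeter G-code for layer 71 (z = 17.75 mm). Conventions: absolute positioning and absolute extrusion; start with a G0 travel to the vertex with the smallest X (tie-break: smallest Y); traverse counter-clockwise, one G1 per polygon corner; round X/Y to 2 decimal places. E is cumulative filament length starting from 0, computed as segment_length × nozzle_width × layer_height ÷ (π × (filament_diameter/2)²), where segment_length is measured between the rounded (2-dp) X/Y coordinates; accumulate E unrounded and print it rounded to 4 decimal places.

G0 X0.00 Y0.00 Z17.75
G1 X29.50 Y0.00 E0.7665
G1 X29.50 Y11.50 E1.0654
G1 X13.00 Y11.50 E1.4941
G1 X13.00 Y7.50 E1.5980
G1 X2.00 Y7.50 E1.8839
G1 X2.00 Y11.50 E1.9878
G1 X0.00 Y11.50 E2.0398
G1 X0.00 Y0.00 E2.3386

At z = 17.75 mm: the 29.5×11.5 cube contributes its full rectangle; the cube at (2, 7.5) is present — its section is the full 11×9.5 rectangle; After the difference (first − rest): starting from the 29.5×11.5 cube, the 11×9.5 cube at (2, 7.5) partially overlaps it — only the 44.00 mm² overlap (of its 104.50 mm²) is removed, clipping the outline — 1 connected region. The outline is a single polygon with 8 vertices. Extrusion per mm of travel: 0.25 × 0.25 / (π × 0.875²) = 0.025984. Accumulating E over each segment gives final E = 2.3386.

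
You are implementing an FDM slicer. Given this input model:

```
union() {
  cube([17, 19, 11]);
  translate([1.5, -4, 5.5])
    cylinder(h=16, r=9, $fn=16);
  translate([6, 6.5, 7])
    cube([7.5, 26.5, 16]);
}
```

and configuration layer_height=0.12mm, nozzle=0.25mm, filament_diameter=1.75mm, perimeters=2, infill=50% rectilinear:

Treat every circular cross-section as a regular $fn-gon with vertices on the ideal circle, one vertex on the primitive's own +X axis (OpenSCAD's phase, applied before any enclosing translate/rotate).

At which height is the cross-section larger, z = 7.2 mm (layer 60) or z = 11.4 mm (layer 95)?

Layer 60 (z = 7.2): the cube (footprint 17×19) is included at this height (area 323.00 mm²); the r=9 cylinder at (1.5, -4) contributes a regular 16-gon of circumradius 9 (area = (16/2)·9.000²·sin(360°/16) = 247.98 mm²); the cube at (6, 6.5) (footprint 7.5×26.5) is included at this height (area 198.75 mm²); Combining (union): the regions partially overlap — summed areas 769.73 mm² minus the doubly-counted overlap 128.68 mm² gives 641.04 mm² — area = 641.04 mm². So its area = 641.04 mm². Layer 95 (z = 11.4): the cube is absent (z outside [0, 11]); the r=9 cylinder at (1.5, -4) contributes a regular 16-gon of circumradius 9 (area = (16/2)·9.000²·sin(360°/16) = 247.98 mm²); the 7.5×26.5 cube at (6, 6.5) contributes its full rectangle (area 198.75 mm²); Taking the union: the 2 present regions are separate (no shared area or edge), so areas and boundary lengths simply add and each stays a separate island — area = 446.73 mm². So its area = 446.73 mm². Layer 60 is larger (641.04 vs 446.73 mm²).

layer 60 (z = 7.2 mm)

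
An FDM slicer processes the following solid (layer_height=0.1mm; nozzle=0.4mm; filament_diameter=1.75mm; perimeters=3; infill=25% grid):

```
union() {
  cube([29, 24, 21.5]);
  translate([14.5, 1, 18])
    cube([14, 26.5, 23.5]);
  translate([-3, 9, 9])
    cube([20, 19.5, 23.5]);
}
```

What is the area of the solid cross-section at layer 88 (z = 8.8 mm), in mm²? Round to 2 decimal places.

696.00 mm²

At z = 8.8 mm: the 29×24 cube contributes its full rectangle (area 696.00 mm²); the cube at (14.5, 1) is absent (z outside [18, 41.5]); the cube at (-3, 9) does not reach this height (z outside [9, 32.5]); Combining (union): only the 29×24 cube is present, so the union is just that shape — area = 696.00 mm². Overall, the cross-section is a single solid region. Net area = 696.00 mm².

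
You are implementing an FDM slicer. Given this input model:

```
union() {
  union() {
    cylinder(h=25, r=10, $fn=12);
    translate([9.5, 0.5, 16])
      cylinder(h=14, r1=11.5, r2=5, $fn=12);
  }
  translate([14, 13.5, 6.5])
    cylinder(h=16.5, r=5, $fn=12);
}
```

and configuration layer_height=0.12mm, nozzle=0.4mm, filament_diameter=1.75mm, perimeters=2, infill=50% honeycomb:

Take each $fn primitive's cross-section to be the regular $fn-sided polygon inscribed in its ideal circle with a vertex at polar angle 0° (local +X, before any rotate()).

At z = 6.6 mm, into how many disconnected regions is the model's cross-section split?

At z = 6.6 mm: the r=10 cylinder gives a regular 12-gon of circumradius 10 (constant along its height); the cone at (9.5, 0.5) is not intersected at this z (z outside [16, 30]); Merging all regions: only the r=10 cylinder is present, so the union is just that shape — 1 connected region; the r=5 cylinder at (14, 13.5) contributes a regular 12-gon of circumradius 5; Combining (union): the 2 present regions are separate (no shared area or edge), so areas and boundary lengths simply add and each stays a separate island — 2 connected regions. The result has 2 disconnected regions.

2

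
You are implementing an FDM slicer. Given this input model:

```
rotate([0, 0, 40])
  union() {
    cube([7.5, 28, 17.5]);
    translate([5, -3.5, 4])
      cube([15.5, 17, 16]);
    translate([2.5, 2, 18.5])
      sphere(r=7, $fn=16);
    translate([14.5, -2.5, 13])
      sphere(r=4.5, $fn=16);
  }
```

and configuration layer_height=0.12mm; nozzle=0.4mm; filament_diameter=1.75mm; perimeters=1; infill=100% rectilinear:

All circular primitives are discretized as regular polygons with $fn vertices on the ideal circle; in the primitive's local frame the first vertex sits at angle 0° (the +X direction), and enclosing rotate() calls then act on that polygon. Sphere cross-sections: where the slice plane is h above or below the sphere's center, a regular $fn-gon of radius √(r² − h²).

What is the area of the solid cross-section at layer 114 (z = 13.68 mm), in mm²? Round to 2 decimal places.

At z = 13.68 mm: the 7.5×28 cube contributes its full rectangle (area 210.00 mm²); the cube at (5, -3.5) is present — its section is the full 15.5×17 rectangle (area 263.50 mm²); the r=7 sphere at (2.5, 2) contributes a regular 16-gon of circumradius √(7²−4.82²) = 5.076 (area = (16/2)·5.076²·sin(360°/16) = 78.89 mm²); the r=4.5 sphere at (14.5, -2.5) contributes a regular 16-gon of circumradius √(4.5²−0.68²) = 4.448 (area = (16/2)·4.448²·sin(360°/16) = 60.58 mm²); Combining (union): the regions partially overlap — summed areas 612.97 mm² minus the doubly-counted overlap 122.18 mm² gives 490.79 mm² — area = 490.79 mm²; (whole slice rotated 40° about Z — lengths, areas and connectivity unchanged). Overall, the cross-section is a single solid region. Net area = 490.79 mm².

490.79 mm²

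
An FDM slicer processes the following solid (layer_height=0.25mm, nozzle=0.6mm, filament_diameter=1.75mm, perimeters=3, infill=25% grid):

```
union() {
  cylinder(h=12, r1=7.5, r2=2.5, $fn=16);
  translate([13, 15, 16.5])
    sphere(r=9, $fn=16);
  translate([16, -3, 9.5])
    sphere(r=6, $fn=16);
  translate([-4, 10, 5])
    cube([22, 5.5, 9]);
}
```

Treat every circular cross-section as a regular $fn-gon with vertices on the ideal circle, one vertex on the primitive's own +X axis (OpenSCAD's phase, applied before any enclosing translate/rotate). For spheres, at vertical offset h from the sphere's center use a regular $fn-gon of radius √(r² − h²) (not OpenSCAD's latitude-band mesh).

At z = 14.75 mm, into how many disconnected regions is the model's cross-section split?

2

At z = 14.75 mm: the cone is not intersected at this z (z outside [0, 12]); the r=9 sphere at (13, 15) contributes a regular 16-gon of circumradius √(9²−1.75²) = 8.828; the r=6 sphere at (16, -3) slices to a regular 16-gon of circumradius 2.905 (√(r²−h²) with h=5.25 from center); the cube at (-4, 10) is absent (z outside [5, 14]); Combining (union): the 2 present regions are separate (no shared area or edge), so areas and boundary lengths simply add and each stays a separate island — 2 connected regions. The result has 2 disconnected regions.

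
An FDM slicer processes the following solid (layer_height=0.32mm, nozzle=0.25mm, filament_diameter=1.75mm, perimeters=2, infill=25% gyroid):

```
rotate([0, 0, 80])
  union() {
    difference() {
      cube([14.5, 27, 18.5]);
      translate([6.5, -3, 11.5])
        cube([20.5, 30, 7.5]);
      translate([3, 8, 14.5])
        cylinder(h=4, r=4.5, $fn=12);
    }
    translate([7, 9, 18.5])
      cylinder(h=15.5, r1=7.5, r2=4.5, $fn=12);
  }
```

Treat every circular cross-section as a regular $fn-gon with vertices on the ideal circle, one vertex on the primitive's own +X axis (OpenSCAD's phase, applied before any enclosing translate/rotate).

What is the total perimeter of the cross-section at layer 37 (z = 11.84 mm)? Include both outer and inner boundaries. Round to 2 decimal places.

At z = 11.84 mm: the 14.5×27 cube contributes its full rectangle (perimeter 83.00 mm); the cube at (6.5, -3) is present — its section is the full 20.5×30 rectangle (perimeter 101.00 mm); the cylinder at (3, 8) is not intersected at this z (z outside [14.5, 18.5]); Taking the first minus the rest: starting from the 14.5×27 cube, the 20.5×30 cube at (6.5, -3) partially overlaps it — only the 216.00 mm² overlap (of its 615.00 mm²) is removed, clipping the outline — boundary = 67.00 mm; the cone at (7, 9) is not intersected at this z (z outside [18.5, 34]); Taking the union: only the result so far is present, so the union is just that shape — boundary = 67.00 mm; (rotated 80° about Z; rotation is an isometry so areas/perimeters/island counts are preserved). Overall, the cross-section is a single solid region. Total boundary length (outer) = 67.00 mm.

67.00 mm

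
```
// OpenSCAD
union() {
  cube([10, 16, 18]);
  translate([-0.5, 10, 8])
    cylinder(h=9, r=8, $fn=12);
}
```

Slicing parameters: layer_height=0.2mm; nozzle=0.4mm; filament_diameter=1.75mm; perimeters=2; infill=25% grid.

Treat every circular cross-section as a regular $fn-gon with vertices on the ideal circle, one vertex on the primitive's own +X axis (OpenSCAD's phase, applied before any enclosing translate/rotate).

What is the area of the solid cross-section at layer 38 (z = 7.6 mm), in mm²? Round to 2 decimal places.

160.00 mm²

At z = 7.6 mm: the cube is present — its section is the full 10×16 rectangle (area 160.00 mm²); the cylinder at (-0.5, 10) is not intersected at this z (z outside [8, 17]); Combining (union): only the 10×16 cube is present, so the union is just that shape — area = 160.00 mm². Overall, the cross-section is a single solid region. Net area = 160.00 mm².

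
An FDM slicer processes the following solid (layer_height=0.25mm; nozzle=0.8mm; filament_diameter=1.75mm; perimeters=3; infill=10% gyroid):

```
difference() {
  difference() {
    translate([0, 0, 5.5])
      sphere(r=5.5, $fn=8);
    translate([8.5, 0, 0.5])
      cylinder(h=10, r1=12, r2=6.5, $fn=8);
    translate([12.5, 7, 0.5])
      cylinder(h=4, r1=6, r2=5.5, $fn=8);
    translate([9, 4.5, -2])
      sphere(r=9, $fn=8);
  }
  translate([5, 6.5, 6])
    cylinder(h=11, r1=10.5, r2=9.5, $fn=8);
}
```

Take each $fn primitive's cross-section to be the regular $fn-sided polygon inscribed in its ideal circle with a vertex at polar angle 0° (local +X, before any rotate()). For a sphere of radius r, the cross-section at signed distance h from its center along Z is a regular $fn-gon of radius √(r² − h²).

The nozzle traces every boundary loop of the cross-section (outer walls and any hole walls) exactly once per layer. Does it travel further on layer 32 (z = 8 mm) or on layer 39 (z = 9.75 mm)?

layer 32 (z = 8 mm)

Layer 32 (z = 8): the r=5.5 sphere slices to a regular 8-gon of circumradius 4.899 (√(r²−h²) with h=2.5 from center) (perimeter = 2·8·4.899·sin(180°/8) = 30.00 mm); the cone at (8.5, 0) contributes a regular 8-gon of circumradius 7.875 (interpolated between r1=12 and r2=6.5 at t=0.750) (perimeter = 2·8·7.875·sin(180°/8) = 48.22 mm); the cone at (12.5, 7) is absent (z outside [0.5, 4.5]); the sphere at (9, 4.5) is absent (|z−center|=10.000 > r=9); After the difference (first − rest): starting from the r=5.5 sphere, the cone at (8.5, 0) partially overlaps it — only the 20.37 mm² overlap (of its 175.41 mm²) is removed, clipping the outline — boundary = 28.48 mm; the cone at (5, 6.5) contributes a regular 8-gon of circumradius 10.318 (interpolated between r1=10.5 and r2=9.5 at t=0.182) (perimeter = 2·8·10.318·sin(180°/8) = 63.18 mm); After the difference (first − rest): starting from the result so far, the cone at (5, 6.5) partially overlaps it — only the 25.87 mm² overlap (of its 301.13 mm²) is removed, clipping the outline — boundary = 22.67 mm. So its perimeter = 22.67 mm. Layer 39 (z = 9.75): the sphere: section is a regular 8-gon, circumradius = √(r²−h²) = √(5.5²−4.25²) = 3.491 (perimeter = 2·8·3.491·sin(180°/8) = 21.38 mm); the cone at (8.5, 0) (r1=12→r2=6.5) has section circumradius 6.912 here — a regular 8-gon (perimeter = 2·8·6.912·sin(180°/8) = 42.32 mm); the cone at (12.5, 7) is not intersected at this z (z outside [0.5, 4.5]); the sphere at (9, 4.5) does not reach this height (|z−center|=11.750 > r=9); After the difference (first − rest): starting from the r=5.5 sphere, the cone at (8.5, 0) partially overlaps it — only the 4.37 mm² overlap (of its 135.15 mm²) is removed, clipping the outline — boundary = 21.38 mm; the cone at (5, 6.5) contributes a regular 8-gon of circumradius 10.159 (interpolated between r1=10.5 and r2=9.5 at t=0.341) (perimeter = 2·8·10.159·sin(180°/8) = 62.20 mm); Taking the first minus the rest: starting from the result so far, the cone at (5, 6.5) partially overlaps it — only the 21.24 mm² overlap (of its 291.91 mm²) is removed, clipping the outline — boundary = 16.10 mm. So its perimeter = 16.10 mm. Layer 32 is larger (22.67 vs 16.10 mm).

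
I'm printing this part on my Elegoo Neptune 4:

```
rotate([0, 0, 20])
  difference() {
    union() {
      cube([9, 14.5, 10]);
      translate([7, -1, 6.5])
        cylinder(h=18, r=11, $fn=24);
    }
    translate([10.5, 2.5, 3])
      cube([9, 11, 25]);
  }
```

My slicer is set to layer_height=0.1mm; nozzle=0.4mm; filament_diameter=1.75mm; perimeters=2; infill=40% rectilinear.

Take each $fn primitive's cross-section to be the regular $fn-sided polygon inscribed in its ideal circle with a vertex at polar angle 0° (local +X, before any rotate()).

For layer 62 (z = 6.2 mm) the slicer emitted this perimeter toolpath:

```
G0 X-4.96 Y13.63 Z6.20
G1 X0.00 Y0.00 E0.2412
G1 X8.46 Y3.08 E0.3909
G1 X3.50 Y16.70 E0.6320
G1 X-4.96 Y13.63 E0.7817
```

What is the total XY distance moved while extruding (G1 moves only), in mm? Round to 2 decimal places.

Sum the Euclidean lengths of each G1 segment: total = 47.00 mm.

47.00 mm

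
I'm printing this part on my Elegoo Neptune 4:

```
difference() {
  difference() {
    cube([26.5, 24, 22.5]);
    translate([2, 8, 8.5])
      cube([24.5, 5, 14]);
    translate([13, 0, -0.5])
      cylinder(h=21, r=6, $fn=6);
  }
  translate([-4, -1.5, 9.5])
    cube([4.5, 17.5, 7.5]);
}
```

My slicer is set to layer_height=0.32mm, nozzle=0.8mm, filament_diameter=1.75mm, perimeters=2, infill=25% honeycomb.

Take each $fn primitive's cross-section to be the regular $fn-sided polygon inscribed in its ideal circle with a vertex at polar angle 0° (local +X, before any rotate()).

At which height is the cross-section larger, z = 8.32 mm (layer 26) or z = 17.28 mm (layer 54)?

layer 26 (z = 8.32 mm)

Layer 26 (z = 8.32): the cube (footprint 26.5×24) is included at this height (area 636.00 mm²); the cube at (2, 8) is not intersected at this z (z outside [8.5, 22.5]); the cylinder at (13, 0): section is a regular 6-gon, circumradius r=6 (area = (6/2)·6.000²·sin(360°/6) = 93.53 mm²); Subtracting the remaining from the first: starting from the 26.5×24 cube (636.00 mm²), the r=6 cylinder at (13, 0) partially overlaps it — only the 46.77 mm² overlap (of its 93.53 mm²) is removed, clipping the outline — area = 589.23 mm²; the cube at (-4, -1.5) does not reach this height (z outside [9.5, 17]); Subtracting the remaining from the first: none of the subtracted shapes is present at this height, so the result so far is unchanged — area = 589.23 mm². So its area = 589.23 mm². Layer 54 (z = 17.28): the cube (footprint 26.5×24) is included at this height (area 636.00 mm²); the 24.5×5 cube at (2, 8) contributes its full rectangle (area 122.50 mm²); the r=6 cylinder at (13, 0) contributes a regular 6-gon of circumradius 6 (area = (6/2)·6.000²·sin(360°/6) = 93.53 mm²); Subtracting the remaining from the first: starting from the 26.5×24 cube (636.00 mm²), the 24.5×5 cube at (2, 8) lies inside it touching the edge (removes its full 122.50 mm²); the r=6 cylinder at (13, 0) partially overlaps it — only the 46.77 mm² overlap (of its 93.53 mm²) is removed, clipping the outline — area = 466.73 mm²; the cube at (-4, -1.5) does not reach this height (z outside [9.5, 17]); Subtracting the remaining from the first: none of the subtracted shapes is present at this height, so that combined region is unchanged — area = 466.73 mm². So its area = 466.73 mm². Layer 26 is larger (589.23 vs 466.73 mm²).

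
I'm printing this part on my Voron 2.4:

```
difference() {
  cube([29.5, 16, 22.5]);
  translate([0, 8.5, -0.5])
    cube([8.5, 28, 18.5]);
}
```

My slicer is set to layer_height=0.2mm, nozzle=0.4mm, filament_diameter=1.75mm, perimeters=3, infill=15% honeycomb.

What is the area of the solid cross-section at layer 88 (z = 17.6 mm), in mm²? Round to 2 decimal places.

At z = 17.6 mm: the cube (footprint 29.5×16) is included at this height (area 472.00 mm²); the cube at (0, 8.5) (footprint 8.5×28) is included at this height (area 238.00 mm²); Subtracting the remaining from the first: starting from the 29.5×16 cube (472.00 mm²), the 8.5×28 cube at (0, 8.5) partially overlaps it — only the 63.75 mm² overlap (of its 238.00 mm²) is removed, clipping the outline — area = 408.25 mm². Overall, the cross-section is a single solid region. Net area = 408.25 mm².

408.25 mm²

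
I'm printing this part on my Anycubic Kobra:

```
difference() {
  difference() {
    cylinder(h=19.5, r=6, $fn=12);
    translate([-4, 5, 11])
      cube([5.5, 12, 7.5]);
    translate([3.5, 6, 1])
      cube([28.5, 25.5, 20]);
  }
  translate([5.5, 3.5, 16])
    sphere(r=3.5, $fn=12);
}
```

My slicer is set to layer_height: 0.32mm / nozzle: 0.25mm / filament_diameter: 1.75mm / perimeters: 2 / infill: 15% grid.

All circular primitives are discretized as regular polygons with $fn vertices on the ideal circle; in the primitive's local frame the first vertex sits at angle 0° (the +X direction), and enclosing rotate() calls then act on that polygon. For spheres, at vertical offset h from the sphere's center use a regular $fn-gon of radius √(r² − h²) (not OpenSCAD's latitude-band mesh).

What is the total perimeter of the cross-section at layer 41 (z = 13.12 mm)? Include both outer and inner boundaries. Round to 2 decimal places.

At z = 13.12 mm: the cylinder: section is a regular 12-gon, circumradius r=6 (perimeter = 2·12·6.000·sin(180°/12) = 37.27 mm); the cube at (-4, 5) (footprint 5.5×12) is included at this height (perimeter 35.00 mm); the cube at (3.5, 6) is present — its section is the full 28.5×25.5 rectangle (perimeter 108.00 mm); Subtracting the remaining from the first: starting from the r=6 cylinder, the 5.5×12 cube at (-4, 5) partially overlaps it — only the 3.01 mm² overlap (of its 66.00 mm²) is removed, clipping the outline; the 28.5×25.5 cube at (3.5, 6) misses the remaining region (no effect) — boundary = 37.63 mm; the r=3.5 sphere at (5.5, 3.5) contributes a regular 12-gon of circumradius √(3.5²−2.88²) = 1.989 (perimeter = 2·12·1.989·sin(180°/12) = 12.35 mm); After the difference (first − rest): starting from that combined region, the r=3.5 sphere at (5.5, 3.5) partially overlaps it — only the 3.09 mm² overlap (of its 11.87 mm²) is removed, clipping the outline — boundary = 38.23 mm. Overall, the cross-section is a single solid region. Total boundary length (outer) = 38.23 mm.

38.23 mm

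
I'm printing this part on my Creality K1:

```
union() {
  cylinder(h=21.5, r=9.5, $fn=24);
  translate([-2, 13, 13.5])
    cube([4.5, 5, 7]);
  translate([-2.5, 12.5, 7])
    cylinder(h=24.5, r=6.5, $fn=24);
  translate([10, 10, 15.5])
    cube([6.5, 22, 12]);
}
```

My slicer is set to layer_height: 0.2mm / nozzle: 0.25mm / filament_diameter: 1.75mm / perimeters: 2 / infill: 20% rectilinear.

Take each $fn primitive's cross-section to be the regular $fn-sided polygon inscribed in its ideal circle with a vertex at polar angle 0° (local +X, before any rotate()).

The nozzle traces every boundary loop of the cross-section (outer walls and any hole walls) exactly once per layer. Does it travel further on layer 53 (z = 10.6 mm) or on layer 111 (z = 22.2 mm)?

layer 111 (z = 22.2 mm)

Layer 53 (z = 10.6): the cylinder: section is a regular 24-gon, circumradius r=9.5 (perimeter = 2·24·9.500·sin(180°/24) = 59.52 mm); the cube at (-2, 13) is absent (z outside [13.5, 20.5]); the r=6.5 cylinder at (-2.5, 12.5) gives a regular 24-gon of circumradius 6.5 (constant along its height) (perimeter = 2·24·6.500·sin(180°/24) = 40.72 mm); the cube at (10, 10) is not intersected at this z (z outside [15.5, 27.5]); Merging all regions: the regions partially overlap (shared area 20.02 mm²), so the edge portions inside another operand are dropped and the merged outline is re-measured after clipping — boundary = 80.23 mm. So its perimeter = 80.23 mm. Layer 111 (z = 22.2): the cylinder is absent (z outside [0, 21.5]); the cube at (-2, 13) does not reach this height (z outside [13.5, 20.5]); the cylinder at (-2.5, 12.5): section is a regular 24-gon, circumradius r=6.5 (perimeter = 2·24·6.500·sin(180°/24) = 40.72 mm); the cube at (10, 10) is present — its section is the full 6.5×22 rectangle (perimeter 57.00 mm); Taking the union: the 2 present regions are separate (no shared area or edge), so areas and boundary lengths simply add and each stays a separate island — boundary = 97.72 mm. So its perimeter = 97.72 mm. Layer 111 is larger (97.72 vs 80.23 mm).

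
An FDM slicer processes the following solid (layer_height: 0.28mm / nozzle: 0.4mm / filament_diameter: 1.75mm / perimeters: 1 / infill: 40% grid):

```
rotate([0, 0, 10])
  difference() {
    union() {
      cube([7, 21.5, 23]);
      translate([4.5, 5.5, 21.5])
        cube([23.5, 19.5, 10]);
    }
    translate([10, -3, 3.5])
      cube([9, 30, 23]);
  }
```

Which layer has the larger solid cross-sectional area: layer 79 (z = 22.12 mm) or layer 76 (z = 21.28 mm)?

Layer 79 (z = 22.12): the 7×21.5 cube contributes its full rectangle (area 150.50 mm²); the 23.5×19.5 cube at (4.5, 5.5) contributes its full rectangle (area 458.25 mm²); Merging all regions: the regions partially overlap — summed areas 608.75 mm² minus the doubly-counted overlap 40.00 mm² gives 568.75 mm² — area = 568.75 mm²; the cube at (10, -3) is present — its section is the full 9×30 rectangle (area 270.00 mm²); Subtracting the remaining from the first: starting from that combined region (568.75 mm²), the 9×30 cube at (10, -3) partially overlaps it — only the 175.50 mm² overlap (of its 270.00 mm²) is removed, clipping the outline — area = 393.25 mm²; (whole slice rotated 10° about Z — lengths, areas and connectivity unchanged). So its area = 393.25 mm². Layer 76 (z = 21.28): the cube (footprint 7×21.5) is included at this height (area 150.50 mm²); the cube at (4.5, 5.5) is not intersected at this z (z outside [21.5, 31.5]); Combining (union): only the 7×21.5 cube is present, so the union is just that shape — area = 150.50 mm²; the cube at (10, -3) (footprint 9×30) is included at this height (area 270.00 mm²); Taking the first minus the rest: starting from that combined region (150.50 mm²), the 9×30 cube at (10, -3) misses the remaining region (no effect) — area = 150.50 mm²; (whole slice rotated 10° about Z — lengths, areas and connectivity unchanged). So its area = 150.50 mm². Layer 79 is larger (393.25 vs 150.50 mm²).

layer 79 (z = 22.12 mm)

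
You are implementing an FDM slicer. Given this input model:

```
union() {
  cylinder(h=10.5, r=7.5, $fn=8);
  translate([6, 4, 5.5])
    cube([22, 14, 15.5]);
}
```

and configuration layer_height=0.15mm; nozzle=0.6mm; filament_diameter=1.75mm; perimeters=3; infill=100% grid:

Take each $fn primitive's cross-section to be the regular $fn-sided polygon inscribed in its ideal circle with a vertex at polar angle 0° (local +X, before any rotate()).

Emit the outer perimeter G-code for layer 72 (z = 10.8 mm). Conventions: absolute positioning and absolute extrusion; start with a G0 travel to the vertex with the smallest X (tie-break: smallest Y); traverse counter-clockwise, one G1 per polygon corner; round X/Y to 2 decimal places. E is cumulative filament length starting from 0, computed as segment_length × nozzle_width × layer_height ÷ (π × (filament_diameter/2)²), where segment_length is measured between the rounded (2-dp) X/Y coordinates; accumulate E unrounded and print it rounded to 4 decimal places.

At z = 10.8 mm: the cylinder is absent (z outside [0, 10.5]); the 22×14 cube at (6, 4) contributes its full rectangle; Taking the union: only the 22×14 cube at (6, 4) is present, so the union is just that shape — 1 connected region. The outline is a single polygon with 4 vertices. Extrusion per mm of travel: 0.6 × 0.15 / (π × 0.875²) = 0.037418. Accumulating E over each segment gives final E = 2.6941.

G0 X6.00 Y4.00 Z10.80
G1 X28.00 Y4.00 E0.8232
G1 X28.00 Y18.00 E1.3470
G1 X6.00 Y18.00 E2.1702
G1 X6.00 Y4.00 E2.6941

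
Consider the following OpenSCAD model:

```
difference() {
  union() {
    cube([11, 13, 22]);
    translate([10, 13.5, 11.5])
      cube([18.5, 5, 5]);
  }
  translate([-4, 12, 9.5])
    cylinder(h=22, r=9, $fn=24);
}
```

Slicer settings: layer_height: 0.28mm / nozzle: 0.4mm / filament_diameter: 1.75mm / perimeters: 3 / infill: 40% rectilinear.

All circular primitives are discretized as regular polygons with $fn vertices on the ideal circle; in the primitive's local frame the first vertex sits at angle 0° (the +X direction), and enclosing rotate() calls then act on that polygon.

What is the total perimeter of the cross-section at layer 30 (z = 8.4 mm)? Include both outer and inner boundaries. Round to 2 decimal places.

At z = 8.4 mm: the 11×13 cube contributes its full rectangle (perimeter 48.00 mm); the cube at (10, 13.5) is absent (z outside [11.5, 16.5]); Taking the union: only the 11×13 cube is present, so the union is just that shape — boundary = 48.00 mm; the cylinder at (-4, 12) is not intersected at this z (z outside [9.5, 31.5]); Taking the first minus the rest: none of the subtracted shapes is present at this height, so that combined region is unchanged — boundary = 48.00 mm. Overall, the cross-section is a single solid region. Total boundary length (outer) = 48.00 mm.

48.00 mm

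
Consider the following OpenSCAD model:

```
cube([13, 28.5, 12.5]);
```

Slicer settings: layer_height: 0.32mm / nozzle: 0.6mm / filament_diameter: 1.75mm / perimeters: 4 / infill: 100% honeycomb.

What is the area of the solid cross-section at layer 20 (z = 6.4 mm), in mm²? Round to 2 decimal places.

370.50 mm²

At z = 6.4 mm: the 13×28.5 cube contributes its full rectangle (area 370.50 mm²). Overall, the cross-section is a single solid region. Net area = 370.50 mm².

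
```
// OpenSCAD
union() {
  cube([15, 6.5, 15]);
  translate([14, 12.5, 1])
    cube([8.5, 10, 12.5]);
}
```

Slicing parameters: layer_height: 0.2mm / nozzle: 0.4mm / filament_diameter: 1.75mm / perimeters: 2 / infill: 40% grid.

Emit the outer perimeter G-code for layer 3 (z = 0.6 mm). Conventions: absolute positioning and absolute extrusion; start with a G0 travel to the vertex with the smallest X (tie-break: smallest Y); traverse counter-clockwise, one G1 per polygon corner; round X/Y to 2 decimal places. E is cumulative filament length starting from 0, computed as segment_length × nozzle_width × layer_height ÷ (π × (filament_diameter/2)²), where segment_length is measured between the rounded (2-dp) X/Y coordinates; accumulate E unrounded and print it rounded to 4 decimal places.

G0 X0.00 Y0.00 Z0.60
G1 X15.00 Y0.00 E0.4989
G1 X15.00 Y6.50 E0.7151
G1 X0.00 Y6.50 E1.2140
G1 X0.00 Y0.00 E1.4302

At z = 0.6 mm: the cube is present — its section is the full 15×6.5 rectangle; the cube at (14, 12.5) is absent (z outside [1, 13.5]); Combining (union): only the 15×6.5 cube is present, so the union is just that shape — 1 connected region. The outline is a single polygon with 4 vertices. Extrusion per mm of travel: 0.4 × 0.2 / (π × 0.875²) = 0.033260. Accumulating E over each segment gives final E = 1.4302.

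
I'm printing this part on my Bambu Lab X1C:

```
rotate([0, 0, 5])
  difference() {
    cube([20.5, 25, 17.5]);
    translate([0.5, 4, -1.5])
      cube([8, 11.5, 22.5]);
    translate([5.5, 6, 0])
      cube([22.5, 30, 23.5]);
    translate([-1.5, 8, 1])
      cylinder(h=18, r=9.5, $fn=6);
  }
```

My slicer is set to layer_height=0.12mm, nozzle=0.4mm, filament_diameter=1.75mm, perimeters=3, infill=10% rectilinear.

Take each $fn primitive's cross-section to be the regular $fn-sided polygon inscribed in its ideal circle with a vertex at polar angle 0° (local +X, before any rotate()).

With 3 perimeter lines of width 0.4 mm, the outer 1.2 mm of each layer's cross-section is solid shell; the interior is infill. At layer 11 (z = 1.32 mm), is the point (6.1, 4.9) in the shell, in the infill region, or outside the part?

outside

At z = 1.32 mm: the 20.5×25 cube contributes its full rectangle; the cube at (0.5, 4) is present — its section is the full 8×11.5 rectangle; the 22.5×30 cube at (5.5, 6) contributes its full rectangle; the cylinder at (-1.5, 8): section is a regular 6-gon, circumradius r=9.5; After the difference (first − rest): starting from the 20.5×25 cube, the 8×11.5 cube at (0.5, 4) lies wholly inside it (removes its full 92.00 mm² and its 39.00 mm outline becomes a hole wall); the 22.5×30 cube at (5.5, 6) partially overlaps it — only the 256.50 mm² overlap (of its 675.00 mm²) is removed, clipping the outline; the r=9.5 cylinder at (-1.5, 8) partially overlaps it — only the 26.41 mm² overlap (of its 234.48 mm²) is removed, clipping the outline — 2 connected regions; (rotated 5° about Z; rotation is an isometry so areas/perimeters/island counts are preserved). Overall, the cross-section has 2 separate islands. Undo the 5° rotation: the query point maps to (6.504, 4.350) in the un-rotated model frame. The nearest boundary edge runs (5.69, 4.00)→(8.50, 4.00); distance from the point to it = 0.35 mm. The point is not inside any of the regions above, so it lies outside the cross-section (0.35 mm from the nearest boundary).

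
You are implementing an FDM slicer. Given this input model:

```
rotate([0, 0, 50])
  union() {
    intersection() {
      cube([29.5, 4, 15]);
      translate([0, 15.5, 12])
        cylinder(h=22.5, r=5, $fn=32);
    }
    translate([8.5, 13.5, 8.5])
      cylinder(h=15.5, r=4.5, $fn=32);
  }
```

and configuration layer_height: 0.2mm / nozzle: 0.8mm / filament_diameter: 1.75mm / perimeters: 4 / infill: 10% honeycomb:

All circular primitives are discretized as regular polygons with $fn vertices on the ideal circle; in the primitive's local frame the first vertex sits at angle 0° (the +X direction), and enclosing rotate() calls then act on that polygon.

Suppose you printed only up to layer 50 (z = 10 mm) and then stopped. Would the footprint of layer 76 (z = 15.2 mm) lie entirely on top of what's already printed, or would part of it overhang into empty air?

entirely on top

Compare the two slices. At z = 10: the cube is present — its section is the full 29.5×4 rectangle (area 118.00 mm²); the cylinder at (0, 15.5) is not intersected at this z (z outside [12, 34.5]); After intersecting: at least one operand is absent at this height, so nothing remains; the r=4.5 cylinder at (8.5, 13.5) gives a regular 32-gon of circumradius 4.5 (constant along its height) (area = (32/2)·4.500²·sin(360°/32) = 63.21 mm²); Merging all regions: only the r=4.5 cylinder at (8.5, 13.5) is present, so the union is just that shape — area = 63.21 mm²; (whole slice rotated 50° about Z — lengths, areas and connectivity unchanged). At z = 15.2: the cube does not reach this height (z outside [0, 15]); the r=5 cylinder at (0, 15.5) gives a regular 32-gon of circumradius 5 (constant along its height) (area = (32/2)·5.000²·sin(360°/32) = 78.04 mm²); Taking the intersection: at least one operand is absent at this height, so nothing remains; the r=4.5 cylinder at (8.5, 13.5) contributes a regular 32-gon of circumradius 4.5 (area = (32/2)·4.500²·sin(360°/32) = 63.21 mm²); Merging all regions: only the r=4.5 cylinder at (8.5, 13.5) is present, so the union is just that shape — area = 63.21 mm²; (whole slice rotated 50° about Z — lengths, areas and connectivity unchanged). Checking containment: the cross-section at z = 15.2 is a subset of the cross-section at z = 10.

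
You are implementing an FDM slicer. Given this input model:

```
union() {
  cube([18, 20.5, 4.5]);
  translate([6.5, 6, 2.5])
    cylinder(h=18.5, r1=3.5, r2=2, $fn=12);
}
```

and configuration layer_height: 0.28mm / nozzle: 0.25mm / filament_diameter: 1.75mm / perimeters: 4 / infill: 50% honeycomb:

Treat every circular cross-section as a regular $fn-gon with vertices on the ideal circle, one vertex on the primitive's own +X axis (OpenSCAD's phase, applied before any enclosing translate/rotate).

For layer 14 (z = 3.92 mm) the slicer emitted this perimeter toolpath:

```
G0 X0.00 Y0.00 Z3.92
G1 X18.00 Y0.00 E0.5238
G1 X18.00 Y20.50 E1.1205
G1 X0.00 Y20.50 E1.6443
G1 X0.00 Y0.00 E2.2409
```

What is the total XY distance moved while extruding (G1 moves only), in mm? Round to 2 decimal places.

Sum the Euclidean lengths of each G1 segment: total = 77.00 mm.

77.00 mm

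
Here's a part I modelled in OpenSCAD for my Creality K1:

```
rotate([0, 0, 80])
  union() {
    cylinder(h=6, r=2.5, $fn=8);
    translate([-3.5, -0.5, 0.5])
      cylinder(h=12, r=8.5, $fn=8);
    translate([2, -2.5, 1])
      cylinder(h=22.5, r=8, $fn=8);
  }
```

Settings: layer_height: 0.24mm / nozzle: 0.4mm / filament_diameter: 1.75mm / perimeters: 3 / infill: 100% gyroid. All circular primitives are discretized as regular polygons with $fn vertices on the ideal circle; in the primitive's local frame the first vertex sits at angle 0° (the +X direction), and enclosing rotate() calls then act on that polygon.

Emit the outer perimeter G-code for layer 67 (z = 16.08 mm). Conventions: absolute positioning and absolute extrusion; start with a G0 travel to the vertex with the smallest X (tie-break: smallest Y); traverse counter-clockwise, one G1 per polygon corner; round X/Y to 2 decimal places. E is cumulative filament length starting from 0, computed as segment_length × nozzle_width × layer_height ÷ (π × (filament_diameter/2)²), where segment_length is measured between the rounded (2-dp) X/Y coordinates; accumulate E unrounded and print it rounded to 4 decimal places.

G0 X-5.07 Y2.92 Z16.08
G1 X-3.74 Y-3.05 E0.2441
G1 X1.42 Y-6.34 E0.4884
G1 X7.40 Y-5.02 E0.7328
G1 X10.69 Y0.15 E0.9774
G1 X9.36 Y6.12 E1.2215
G1 X4.20 Y9.41 E1.4657
G1 X-1.78 Y8.09 E1.7102
G1 X-5.07 Y2.92 E1.9547

At z = 16.08 mm: the cylinder is not intersected at this z (z outside [0, 6]); the cylinder at (-3.5, -0.5) is absent (z outside [0.5, 12.5]); the r=8 cylinder at (2, -2.5) contributes a regular 8-gon of circumradius 8; Combining (union): only the r=8 cylinder at (2, -2.5) is present, so the union is just that shape — 1 connected region; (rotated 80° about Z; rotation is an isometry so areas/perimeters/island counts are preserved). The outline is a single polygon with 8 vertices. Extrusion per mm of travel: 0.4 × 0.24 / (π × 0.875²) = 0.039912. Accumulating E over each segment gives final E = 1.9547.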